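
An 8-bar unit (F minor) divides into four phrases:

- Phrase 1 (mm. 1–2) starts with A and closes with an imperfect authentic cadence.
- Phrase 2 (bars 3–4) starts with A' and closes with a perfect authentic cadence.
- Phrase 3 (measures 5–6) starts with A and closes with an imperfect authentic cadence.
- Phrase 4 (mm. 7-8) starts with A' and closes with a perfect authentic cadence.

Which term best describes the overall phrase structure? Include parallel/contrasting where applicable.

The cadence pattern IAC–PAC–IAC–PAC is weak–strong twice, and phrases 3–4 restate phrases 1–2: a period heard twice, not a double period (which would end weakly at phrase 2).

repeated period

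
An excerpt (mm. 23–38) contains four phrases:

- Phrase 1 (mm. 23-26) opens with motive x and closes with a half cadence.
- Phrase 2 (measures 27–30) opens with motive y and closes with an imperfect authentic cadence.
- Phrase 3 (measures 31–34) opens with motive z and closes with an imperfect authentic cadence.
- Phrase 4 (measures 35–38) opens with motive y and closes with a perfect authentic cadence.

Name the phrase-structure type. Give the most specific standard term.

contrasting double period

Four phrases in two halves: the first half (bars 23-30) ends with an imperfect authentic cadence, the second (bars 31-38) with a perfect authentic cadence — a large antecedent–consequent pair, i.e. a double period.
Phrase 3 begins with different material from phrase 1, making it contrasting.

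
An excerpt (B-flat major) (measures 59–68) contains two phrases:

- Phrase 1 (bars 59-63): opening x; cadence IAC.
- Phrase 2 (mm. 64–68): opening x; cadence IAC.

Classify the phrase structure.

Both phrases have the same opening (x) and the same cadence (imperfect authentic cadence): the second is a restatement, not a consequent, so this is a repeated phrase rather than a period.

repeated phrase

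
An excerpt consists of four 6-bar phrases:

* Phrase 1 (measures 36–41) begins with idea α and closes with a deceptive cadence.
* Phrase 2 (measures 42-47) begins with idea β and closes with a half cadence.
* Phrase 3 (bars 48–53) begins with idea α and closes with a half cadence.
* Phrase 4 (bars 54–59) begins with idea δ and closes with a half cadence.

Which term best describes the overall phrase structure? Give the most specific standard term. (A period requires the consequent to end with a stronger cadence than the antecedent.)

phrase group

Phrase 4 ends with a half cadence, no stronger than phrase 2's half cadence, so the four phrases do not form a double period; nor do phrases 3–4 duplicate 1–2, so it is not a repeated period. With no phrase reaching a conclusive cadence, the passage is a phrase group.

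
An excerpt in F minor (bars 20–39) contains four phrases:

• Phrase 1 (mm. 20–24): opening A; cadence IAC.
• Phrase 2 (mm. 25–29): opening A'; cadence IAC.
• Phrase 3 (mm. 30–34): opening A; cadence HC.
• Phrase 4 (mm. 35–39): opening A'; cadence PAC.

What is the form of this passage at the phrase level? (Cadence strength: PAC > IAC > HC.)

parallel double period

Four phrases in two halves: the first half (mm. 20–29) ends with an imperfect authentic cadence, the second (mm. 30–39) with a perfect authentic cadence — a large antecedent–consequent pair, i.e. a double period.
Phrase 3 begins with the same material as phrase 1, making it parallel.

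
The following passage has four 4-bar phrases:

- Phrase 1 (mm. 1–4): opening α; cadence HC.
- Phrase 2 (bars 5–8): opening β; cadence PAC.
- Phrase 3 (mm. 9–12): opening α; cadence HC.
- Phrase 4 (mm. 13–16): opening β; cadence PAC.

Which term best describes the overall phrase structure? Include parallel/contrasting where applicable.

The cadence pattern HC–PAC–HC–PAC is weak–strong twice, and phrases 3–4 restate phrases 1–2: a period heard twice, not a double period (which would end weakly at phrase 2).

repeated period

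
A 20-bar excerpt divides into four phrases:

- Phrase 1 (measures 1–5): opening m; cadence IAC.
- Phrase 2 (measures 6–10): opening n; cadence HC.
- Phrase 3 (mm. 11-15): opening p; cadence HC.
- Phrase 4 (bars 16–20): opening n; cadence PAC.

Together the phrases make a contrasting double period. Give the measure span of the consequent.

measures 11–20

In a double period the first pair of phrases (ending half cadence) is the large antecedent and the second pair (ending perfect authentic cadence) is the large consequent; the consequent is measures 11–20.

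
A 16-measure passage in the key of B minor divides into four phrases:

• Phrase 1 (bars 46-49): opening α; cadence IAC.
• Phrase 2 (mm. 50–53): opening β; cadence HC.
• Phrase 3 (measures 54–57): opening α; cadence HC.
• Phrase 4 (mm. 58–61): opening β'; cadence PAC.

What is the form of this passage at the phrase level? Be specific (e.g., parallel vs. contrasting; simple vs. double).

parallel double period

Four phrases in two halves: the first half (measures 46–53) ends with a half cadence, the second (mm. 54–61) with a perfect authentic cadence — a large antecedent–consequent pair, i.e. a double period.
Phrase 3 begins with the same material as phrase 1, making it parallel.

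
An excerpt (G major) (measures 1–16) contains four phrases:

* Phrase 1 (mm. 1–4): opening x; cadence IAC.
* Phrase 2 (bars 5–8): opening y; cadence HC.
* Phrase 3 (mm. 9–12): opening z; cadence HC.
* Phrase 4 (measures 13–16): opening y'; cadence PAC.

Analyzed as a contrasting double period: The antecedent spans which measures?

measures 1–8

In a double period the four phrases pair into a large antecedent (phrases 1–2, ending half cadence) and a large consequent (phrases 3–4, ending perfect authentic cadence). The antecedent spans mm. 1-8.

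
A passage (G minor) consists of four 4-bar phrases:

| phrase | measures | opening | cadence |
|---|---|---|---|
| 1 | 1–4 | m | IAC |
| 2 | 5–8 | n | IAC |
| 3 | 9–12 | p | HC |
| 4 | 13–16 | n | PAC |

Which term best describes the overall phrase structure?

contrasting double period

Four phrases in two halves: the first half (mm. 1-8) ends with an imperfect authentic cadence, the second (measures 9–16) with a perfect authentic cadence — a large antecedent–consequent pair, i.e. a double period.
Phrase 3 begins with different material from phrase 1, making it contrasting.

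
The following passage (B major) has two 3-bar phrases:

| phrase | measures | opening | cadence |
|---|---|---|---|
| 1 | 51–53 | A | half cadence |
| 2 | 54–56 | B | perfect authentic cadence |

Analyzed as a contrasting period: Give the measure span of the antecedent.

measures 51–53

The antecedent is the phrase ending with the weaker cadence (half cadence, phrase 1) and the consequent the one ending more conclusively (perfect authentic cadence, phrase 2); the antecedent is mm. 51–53.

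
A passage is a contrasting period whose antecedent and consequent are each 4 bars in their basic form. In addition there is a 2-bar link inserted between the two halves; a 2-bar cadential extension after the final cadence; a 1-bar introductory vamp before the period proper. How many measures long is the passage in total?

13 measures

Basic contrasting period: 4 + 4 = 8 bars.
8 (basic form) + 2 (link) + 2 (cadential extension) + 1 (introduction) = 13.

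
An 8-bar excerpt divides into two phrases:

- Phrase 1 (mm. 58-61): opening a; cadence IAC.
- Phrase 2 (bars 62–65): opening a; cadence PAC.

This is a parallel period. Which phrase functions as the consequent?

The phrase ending with the weaker cadence (imperfect authentic cadence) is the antecedent; the one ending more conclusively (perfect authentic cadence) is the consequent. The consequent is phrase 2.

phrase 2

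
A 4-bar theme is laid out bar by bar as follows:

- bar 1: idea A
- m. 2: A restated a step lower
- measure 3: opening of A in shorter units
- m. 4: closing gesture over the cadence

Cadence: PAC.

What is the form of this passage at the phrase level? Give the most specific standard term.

sentence

Basic idea (m. 1) + its repetition (bar 2) form the presentation; fragmentation and cadence (measures 3–4) form the continuation — the 4-bar whole is a sentence.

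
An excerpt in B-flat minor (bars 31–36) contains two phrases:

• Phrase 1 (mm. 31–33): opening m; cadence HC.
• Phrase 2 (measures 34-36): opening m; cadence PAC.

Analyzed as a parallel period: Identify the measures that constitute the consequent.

The antecedent is the phrase ending with the weaker cadence (half cadence, phrase 1) and the consequent the one ending more conclusively (perfect authentic cadence, phrase 2); the consequent is measures 34–36.

measures 34–36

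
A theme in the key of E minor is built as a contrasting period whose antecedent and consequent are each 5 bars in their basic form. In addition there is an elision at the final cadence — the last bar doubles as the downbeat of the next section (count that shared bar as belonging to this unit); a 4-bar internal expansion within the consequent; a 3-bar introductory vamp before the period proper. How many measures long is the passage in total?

17 measures

Basic contrasting period: 5 + 5 = 10 bars.
10 (basic form) + 4 (internal expansion) + 3 (introduction) = 17.
The elision shares a bar with the next section but does not change this unit's count.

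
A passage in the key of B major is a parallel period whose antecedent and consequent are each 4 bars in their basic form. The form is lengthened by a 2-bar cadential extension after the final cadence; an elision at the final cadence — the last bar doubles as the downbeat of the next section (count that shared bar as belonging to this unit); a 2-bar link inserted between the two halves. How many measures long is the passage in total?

Basic parallel period: 4 + 4 = 8 bars.
8 (basic form) + 2 (cadential extension) + 2 (link) = 12.
The elision shares a bar with the next section but does not change this unit's count.

12 measures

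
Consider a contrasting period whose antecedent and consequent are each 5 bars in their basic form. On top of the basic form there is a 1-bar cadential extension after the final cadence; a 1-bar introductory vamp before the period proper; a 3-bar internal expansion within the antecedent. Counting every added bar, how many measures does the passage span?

Basic contrasting period: 5 + 5 = 10 bars.
10 (basic form) + 1 (cadential extension) + 1 (introduction) + 3 (internal expansion) = 15.

15 measures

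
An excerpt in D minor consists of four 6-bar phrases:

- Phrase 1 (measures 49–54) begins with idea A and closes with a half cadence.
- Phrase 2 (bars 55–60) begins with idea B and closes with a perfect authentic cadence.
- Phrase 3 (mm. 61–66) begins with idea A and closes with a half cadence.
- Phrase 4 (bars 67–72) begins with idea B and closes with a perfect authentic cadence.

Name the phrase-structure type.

The cadence pattern HC–PAC–HC–PAC is weak–strong twice, and phrases 3–4 restate phrases 1–2: a period heard twice, not a double period (which would end weakly at phrase 2).

repeated period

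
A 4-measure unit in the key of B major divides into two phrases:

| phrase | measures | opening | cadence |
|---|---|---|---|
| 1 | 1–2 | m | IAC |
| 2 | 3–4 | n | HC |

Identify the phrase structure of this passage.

phrase group

The second phrase closes with a half cadence, which is not stronger than the first phrase's imperfect authentic cadence; without a weak→strong cadential pair there is no antecedent–consequent relationship, so this is a phrase group rather than a period.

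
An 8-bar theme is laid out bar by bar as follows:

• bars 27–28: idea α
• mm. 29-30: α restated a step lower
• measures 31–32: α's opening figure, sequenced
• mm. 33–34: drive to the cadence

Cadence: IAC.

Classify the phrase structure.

Basic idea (measures 27–28) + its repetition (mm. 29–30) form the presentation; fragmentation and cadence (bars 31-34) form the continuation — the 8-bar whole is a sentence.

sentence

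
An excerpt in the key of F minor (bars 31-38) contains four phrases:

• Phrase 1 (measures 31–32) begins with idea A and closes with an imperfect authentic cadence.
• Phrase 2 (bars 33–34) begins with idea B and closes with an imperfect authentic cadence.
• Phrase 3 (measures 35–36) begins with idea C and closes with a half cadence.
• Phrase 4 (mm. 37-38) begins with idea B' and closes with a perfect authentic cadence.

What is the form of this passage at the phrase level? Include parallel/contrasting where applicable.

contrasting double period

Four phrases in two halves: the first half (measures 31–34) ends with an imperfect authentic cadence, the second (bars 35–38) with a perfect authentic cadence — a large antecedent–consequent pair, i.e. a double period.
Phrase 3 begins with different material from phrase 1, making it contrasting.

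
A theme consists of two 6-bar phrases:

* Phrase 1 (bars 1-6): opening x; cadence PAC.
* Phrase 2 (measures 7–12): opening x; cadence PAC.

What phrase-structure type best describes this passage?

repeated phrase

Both phrases have the same opening (x) and the same cadence (perfect authentic cadence): the second is a restatement, not a consequent, so this is a repeated phrase rather than a period.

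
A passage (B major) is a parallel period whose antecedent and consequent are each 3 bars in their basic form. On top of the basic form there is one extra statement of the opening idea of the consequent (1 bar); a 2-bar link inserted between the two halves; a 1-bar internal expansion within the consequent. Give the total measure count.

Basic parallel period: 3 + 3 = 6 bars.
6 (basic form) + 1 (extra statement) + 2 (link) + 1 (internal expansion) = 10.

10 measures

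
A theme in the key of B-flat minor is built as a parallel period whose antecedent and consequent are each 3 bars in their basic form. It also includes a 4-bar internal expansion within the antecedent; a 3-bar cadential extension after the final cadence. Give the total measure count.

13 measures

Basic parallel period: 3 + 3 = 6 bars.
6 (basic form) + 4 (internal expansion) + 3 (cadential extension) = 13.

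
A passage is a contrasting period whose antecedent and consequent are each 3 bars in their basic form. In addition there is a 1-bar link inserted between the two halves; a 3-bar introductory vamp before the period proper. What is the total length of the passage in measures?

10 measures

Basic contrasting period: 3 + 3 = 6 bars.
6 (basic form) + 1 (link) + 3 (introduction) = 10.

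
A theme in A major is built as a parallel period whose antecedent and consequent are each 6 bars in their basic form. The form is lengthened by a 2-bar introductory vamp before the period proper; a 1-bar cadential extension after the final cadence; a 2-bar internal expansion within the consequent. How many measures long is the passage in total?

17 measures

Basic parallel period: 6 + 6 = 12 bars.
12 (basic form) + 2 (introduction) + 1 (cadential extension) + 2 (internal expansion) = 17.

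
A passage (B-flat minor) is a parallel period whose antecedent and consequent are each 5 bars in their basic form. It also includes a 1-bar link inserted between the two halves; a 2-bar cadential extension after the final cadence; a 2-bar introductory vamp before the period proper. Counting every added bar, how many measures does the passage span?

Basic parallel period: 5 + 5 = 10 bars.
10 (basic form) + 1 (link) + 2 (cadential extension) + 2 (introduction) = 15.

15 measures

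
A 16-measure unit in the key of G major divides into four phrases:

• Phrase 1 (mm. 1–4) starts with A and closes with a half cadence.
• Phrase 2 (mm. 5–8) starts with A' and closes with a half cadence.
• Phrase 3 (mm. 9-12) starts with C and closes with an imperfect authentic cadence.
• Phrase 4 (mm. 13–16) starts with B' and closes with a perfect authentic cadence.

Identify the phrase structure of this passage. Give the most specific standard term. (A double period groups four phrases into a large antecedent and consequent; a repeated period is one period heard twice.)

Four phrases in two halves: the first half (bars 1-8) ends with a half cadence, the second (bars 9-16) with a perfect authentic cadence — a large antecedent–consequent pair, i.e. a double period.
Phrase 3 begins with different material from phrase 1, making it contrasting.

contrasting double period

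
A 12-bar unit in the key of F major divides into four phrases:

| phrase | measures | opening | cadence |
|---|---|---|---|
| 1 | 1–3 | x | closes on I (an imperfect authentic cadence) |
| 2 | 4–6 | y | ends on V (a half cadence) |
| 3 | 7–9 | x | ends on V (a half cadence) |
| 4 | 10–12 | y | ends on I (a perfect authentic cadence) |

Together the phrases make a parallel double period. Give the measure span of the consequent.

In a double period the first pair of phrases (ending half cadence) is the large antecedent and the second pair (ending perfect authentic cadence) is the large consequent; the consequent is measures 7–12.

measures 7–12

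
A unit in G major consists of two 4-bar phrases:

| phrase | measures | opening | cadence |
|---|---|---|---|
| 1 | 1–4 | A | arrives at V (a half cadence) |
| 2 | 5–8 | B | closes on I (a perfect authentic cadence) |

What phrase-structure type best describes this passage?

Phrase 1 ends with a half cadence (weaker) and phrase 2 with a perfect authentic cadence (stronger): antecedent + consequent = a period.
The two phrases open with different material (A / B), so the period is contrasting.

contrasting period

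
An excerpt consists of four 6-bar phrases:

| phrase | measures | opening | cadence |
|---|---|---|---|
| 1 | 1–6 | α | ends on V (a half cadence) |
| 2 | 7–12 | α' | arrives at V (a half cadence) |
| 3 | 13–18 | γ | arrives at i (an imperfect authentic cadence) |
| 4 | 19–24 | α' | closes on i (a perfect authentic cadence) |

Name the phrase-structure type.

Four phrases in two halves: the first half (bars 1–12) ends with a half cadence, the second (mm. 13-24) with a perfect authentic cadence — a large antecedent–consequent pair, i.e. a double period.
Phrase 3 begins with different material from phrase 1, making it contrasting.

contrasting double period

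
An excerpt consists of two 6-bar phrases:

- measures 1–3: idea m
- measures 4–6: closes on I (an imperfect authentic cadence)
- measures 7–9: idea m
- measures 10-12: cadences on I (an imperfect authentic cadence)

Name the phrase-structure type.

repeated phrase

Both phrases have the same opening (m) and the same cadence (imperfect authentic cadence): the second is a restatement, not a consequent, so this is a repeated phrase rather than a period.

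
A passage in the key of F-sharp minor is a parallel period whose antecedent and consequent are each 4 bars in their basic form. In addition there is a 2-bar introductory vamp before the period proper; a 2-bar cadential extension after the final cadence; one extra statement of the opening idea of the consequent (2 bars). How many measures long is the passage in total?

14 measures

Basic parallel period: 4 + 4 = 8 bars.
8 (basic form) + 2 (introduction) + 2 (cadential extension) + 2 (extra statement) = 14.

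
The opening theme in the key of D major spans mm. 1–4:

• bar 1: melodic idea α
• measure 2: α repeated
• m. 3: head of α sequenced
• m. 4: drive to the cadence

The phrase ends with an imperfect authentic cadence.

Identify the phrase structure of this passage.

sentence

Basic idea (m. 1) + its repetition (m. 2) form the presentation; fragmentation and cadence (mm. 3–4) form the continuation — the 4-bar whole is a sentence.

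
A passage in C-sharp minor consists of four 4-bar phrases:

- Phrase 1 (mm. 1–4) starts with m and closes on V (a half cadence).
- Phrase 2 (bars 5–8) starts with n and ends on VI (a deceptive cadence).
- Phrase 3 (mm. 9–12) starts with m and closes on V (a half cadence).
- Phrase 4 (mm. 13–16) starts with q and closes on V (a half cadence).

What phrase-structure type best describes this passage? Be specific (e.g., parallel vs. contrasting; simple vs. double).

phrase group

Phrase 4 ends with a half cadence, no stronger than phrase 2's deceptive cadence, so the four phrases do not form a double period; nor do phrases 3–4 duplicate 1–2, so it is not a repeated period. With no phrase reaching a conclusive cadence, the passage is a phrase group.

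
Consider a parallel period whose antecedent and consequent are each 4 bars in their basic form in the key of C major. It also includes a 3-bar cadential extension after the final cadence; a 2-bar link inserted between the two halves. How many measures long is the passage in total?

13 measures

Basic parallel period: 4 + 4 = 8 bars.
8 (basic form) + 3 (cadential extension) + 2 (link) = 13.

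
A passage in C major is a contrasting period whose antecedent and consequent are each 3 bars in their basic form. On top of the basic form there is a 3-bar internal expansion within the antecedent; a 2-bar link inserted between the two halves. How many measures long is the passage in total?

11 measures

Basic contrasting period: 3 + 3 = 6 bars.
6 (basic form) + 3 (internal expansion) + 2 (link) = 11.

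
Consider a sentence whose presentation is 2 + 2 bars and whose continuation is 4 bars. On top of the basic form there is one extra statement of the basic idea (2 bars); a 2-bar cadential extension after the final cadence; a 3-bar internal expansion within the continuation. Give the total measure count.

Basic sentence: 2 + 2 + 4 = 8 bars.
8 (basic form) + 2 (extra statement) + 2 (cadential extension) + 3 (internal expansion) = 15.

15 measures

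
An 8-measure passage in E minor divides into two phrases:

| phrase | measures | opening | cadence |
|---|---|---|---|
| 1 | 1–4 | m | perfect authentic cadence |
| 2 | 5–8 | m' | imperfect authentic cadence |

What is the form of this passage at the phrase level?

phrase group

The second phrase closes with an imperfect authentic cadence, which is not stronger than the first phrase's perfect authentic cadence; without a weak→strong cadential pair there is no antecedent–consequent relationship, so this is a phrase group rather than a period.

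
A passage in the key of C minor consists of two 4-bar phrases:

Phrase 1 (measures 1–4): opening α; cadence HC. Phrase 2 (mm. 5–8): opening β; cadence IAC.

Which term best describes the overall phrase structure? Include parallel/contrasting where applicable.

contrasting period

Phrase 1 ends with a half cadence (weaker) and phrase 2 with an imperfect authentic cadence (stronger): antecedent + consequent = a period.
The two phrases open with different material (α / β), so the period is contrasting.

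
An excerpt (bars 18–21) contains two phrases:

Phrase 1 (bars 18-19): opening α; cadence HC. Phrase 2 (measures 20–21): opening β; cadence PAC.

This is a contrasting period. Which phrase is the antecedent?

The phrase ending with the weaker cadence (half cadence) is the antecedent; the one ending more conclusively (perfect authentic cadence) is the consequent. The antecedent is phrase 1.

phrase 1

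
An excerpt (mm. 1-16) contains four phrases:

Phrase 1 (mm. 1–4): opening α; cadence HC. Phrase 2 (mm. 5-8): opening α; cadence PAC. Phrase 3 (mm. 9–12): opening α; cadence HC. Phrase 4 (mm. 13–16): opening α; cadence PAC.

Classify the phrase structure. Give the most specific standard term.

repeated period

The cadence pattern HC–PAC–HC–PAC is weak–strong twice, and phrases 3–4 restate phrases 1–2: a period heard twice, not a double period (which would end weakly at phrase 2).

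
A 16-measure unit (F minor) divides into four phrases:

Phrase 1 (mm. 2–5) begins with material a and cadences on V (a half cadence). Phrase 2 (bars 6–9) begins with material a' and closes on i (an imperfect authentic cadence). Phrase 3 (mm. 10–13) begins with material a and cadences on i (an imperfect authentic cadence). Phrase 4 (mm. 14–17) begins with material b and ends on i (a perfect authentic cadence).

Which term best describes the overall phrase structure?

parallel double period

Four phrases in two halves: the first half (bars 2–9) ends with an imperfect authentic cadence, the second (bars 10-17) with a perfect authentic cadence — a large antecedent–consequent pair, i.e. a double period.
Phrase 3 begins with the same material as phrase 1, making it parallel.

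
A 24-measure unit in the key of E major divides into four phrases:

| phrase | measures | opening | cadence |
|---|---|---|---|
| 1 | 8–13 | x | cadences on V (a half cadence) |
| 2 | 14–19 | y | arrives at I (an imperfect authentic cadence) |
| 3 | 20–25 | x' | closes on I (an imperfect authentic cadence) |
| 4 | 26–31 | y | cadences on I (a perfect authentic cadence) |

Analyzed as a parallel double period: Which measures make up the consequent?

In a double period the four phrases pair into a large antecedent (phrases 1–2, ending imperfect authentic cadence) and a large consequent (phrases 3–4, ending perfect authentic cadence). The consequent spans mm. 20–31.

measures 20–31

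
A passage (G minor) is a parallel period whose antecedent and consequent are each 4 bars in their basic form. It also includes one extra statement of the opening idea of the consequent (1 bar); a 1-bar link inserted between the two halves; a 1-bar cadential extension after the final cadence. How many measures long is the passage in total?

11 measures

Basic parallel period: 4 + 4 = 8 bars.
8 (basic form) + 1 (extra statement) + 1 (link) + 1 (cadential extension) = 11.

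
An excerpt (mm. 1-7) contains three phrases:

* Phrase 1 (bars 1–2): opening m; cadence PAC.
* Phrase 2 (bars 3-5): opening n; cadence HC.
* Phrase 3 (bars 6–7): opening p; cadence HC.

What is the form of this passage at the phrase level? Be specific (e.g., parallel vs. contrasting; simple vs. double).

The final phrase closes with a half cadence, which is not stronger than the preceding half cadence; the 3 phrases lack an overall antecedent–consequent design and so form a phrase group.

phrase group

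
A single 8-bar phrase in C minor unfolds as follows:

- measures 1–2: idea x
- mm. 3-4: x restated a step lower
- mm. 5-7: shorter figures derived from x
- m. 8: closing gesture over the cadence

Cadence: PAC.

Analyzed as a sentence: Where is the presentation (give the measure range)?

measures 1–4

The presentation of a sentence is the basic idea (measures 1–2) plus its repetition (mm. 3–4); the presentation is therefore measures 1–4.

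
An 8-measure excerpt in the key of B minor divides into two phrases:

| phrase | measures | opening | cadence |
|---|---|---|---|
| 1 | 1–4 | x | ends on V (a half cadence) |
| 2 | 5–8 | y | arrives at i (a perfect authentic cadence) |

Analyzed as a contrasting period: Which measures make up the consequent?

measures 5–8

The antecedent is the phrase ending with the weaker cadence (half cadence, phrase 1) and the consequent the one ending more conclusively (perfect authentic cadence, phrase 2); the consequent is bars 5–8.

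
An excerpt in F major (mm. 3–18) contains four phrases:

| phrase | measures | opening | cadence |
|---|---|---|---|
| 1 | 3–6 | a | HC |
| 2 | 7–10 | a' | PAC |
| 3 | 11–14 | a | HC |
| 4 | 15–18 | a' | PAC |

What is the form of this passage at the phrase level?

repeated period

The cadence pattern HC–PAC–HC–PAC is weak–strong twice, and phrases 3–4 restate phrases 1–2: a period heard twice, not a double period (which would end weakly at phrase 2).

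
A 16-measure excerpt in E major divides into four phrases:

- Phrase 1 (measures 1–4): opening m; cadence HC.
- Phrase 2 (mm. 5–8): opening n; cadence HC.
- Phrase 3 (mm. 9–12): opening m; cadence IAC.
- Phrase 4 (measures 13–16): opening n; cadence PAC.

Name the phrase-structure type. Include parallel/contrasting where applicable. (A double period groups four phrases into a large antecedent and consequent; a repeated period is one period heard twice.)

parallel double period

Four phrases in two halves: the first half (mm. 1–8) ends with a half cadence, the second (mm. 9–16) with a perfect authentic cadence — a large antecedent–consequent pair, i.e. a double period.
Phrase 3 begins with the same material as phrase 1, making it parallel.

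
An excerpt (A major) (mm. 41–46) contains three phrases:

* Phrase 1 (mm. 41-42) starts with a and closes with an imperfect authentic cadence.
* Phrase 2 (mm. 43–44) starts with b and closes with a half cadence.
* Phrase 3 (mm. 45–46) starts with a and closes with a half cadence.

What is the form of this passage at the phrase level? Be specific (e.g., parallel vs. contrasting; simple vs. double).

The final phrase closes with a half cadence, which is not stronger than the preceding half cadence; the 3 phrases lack an overall antecedent–consequent design and so form a phrase group.

phrase group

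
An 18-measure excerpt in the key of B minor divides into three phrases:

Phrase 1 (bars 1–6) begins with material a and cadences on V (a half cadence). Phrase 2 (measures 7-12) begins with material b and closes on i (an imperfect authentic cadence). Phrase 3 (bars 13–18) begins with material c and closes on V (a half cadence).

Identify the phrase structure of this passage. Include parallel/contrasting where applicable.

phrase group

The final phrase closes with a half cadence, which is not stronger than the preceding imperfect authentic cadence; the 3 phrases lack an overall antecedent–consequent design and so form a phrase group.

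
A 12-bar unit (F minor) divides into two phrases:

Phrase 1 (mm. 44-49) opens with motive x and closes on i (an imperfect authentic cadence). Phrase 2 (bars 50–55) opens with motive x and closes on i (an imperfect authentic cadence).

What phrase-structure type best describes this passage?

Both phrases have the same opening (x) and the same cadence (imperfect authentic cadence): the second is a restatement, not a consequent, so this is a repeated phrase rather than a period.

repeated phrase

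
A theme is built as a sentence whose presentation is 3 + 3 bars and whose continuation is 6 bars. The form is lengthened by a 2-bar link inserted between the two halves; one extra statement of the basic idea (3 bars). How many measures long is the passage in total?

17 measures

Basic sentence: 3 + 3 + 6 = 12 bars.
12 (basic form) + 2 (link) + 3 (extra statement) = 17.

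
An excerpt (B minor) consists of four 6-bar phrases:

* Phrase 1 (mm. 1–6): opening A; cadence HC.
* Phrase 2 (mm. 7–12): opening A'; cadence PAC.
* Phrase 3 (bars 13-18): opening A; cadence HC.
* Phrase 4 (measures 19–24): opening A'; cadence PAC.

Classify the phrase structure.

repeated period

The cadence pattern HC–PAC–HC–PAC is weak–strong twice, and phrases 3–4 restate phrases 1–2: a period heard twice, not a double period (which would end weakly at phrase 2).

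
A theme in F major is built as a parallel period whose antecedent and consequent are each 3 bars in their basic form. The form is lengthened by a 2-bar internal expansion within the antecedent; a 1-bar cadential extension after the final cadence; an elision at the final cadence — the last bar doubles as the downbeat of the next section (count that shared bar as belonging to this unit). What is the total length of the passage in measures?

Basic parallel period: 3 + 3 = 6 bars.
6 (basic form) + 2 (internal expansion) + 1 (cadential extension) = 9.
The elision shares a bar with the next section but does not change this unit's count.

9 measures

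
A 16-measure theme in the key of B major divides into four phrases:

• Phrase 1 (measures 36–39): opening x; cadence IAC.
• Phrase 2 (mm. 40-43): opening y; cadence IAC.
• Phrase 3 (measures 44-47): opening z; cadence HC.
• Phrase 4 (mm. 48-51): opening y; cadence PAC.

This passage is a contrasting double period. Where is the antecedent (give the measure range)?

measures 36–43

In a double period the four phrases pair into a large antecedent (phrases 1–2, ending imperfect authentic cadence) and a large consequent (phrases 3–4, ending perfect authentic cadence). The antecedent spans mm. 36–43.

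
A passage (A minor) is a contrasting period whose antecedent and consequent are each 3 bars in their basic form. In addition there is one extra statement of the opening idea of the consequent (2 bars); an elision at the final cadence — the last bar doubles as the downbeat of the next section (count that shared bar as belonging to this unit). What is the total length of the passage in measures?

Basic contrasting period: 3 + 3 = 6 bars.
6 (basic form) + 2 (extra statement) = 8.
The elision shares a bar with the next section but does not change this unit's count.

8 measures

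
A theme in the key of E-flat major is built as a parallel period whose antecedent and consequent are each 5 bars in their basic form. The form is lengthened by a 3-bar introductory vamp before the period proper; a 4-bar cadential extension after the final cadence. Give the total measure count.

Basic parallel period: 5 + 5 = 10 bars.
10 (basic form) + 3 (introduction) + 4 (cadential extension) = 17.

17 measures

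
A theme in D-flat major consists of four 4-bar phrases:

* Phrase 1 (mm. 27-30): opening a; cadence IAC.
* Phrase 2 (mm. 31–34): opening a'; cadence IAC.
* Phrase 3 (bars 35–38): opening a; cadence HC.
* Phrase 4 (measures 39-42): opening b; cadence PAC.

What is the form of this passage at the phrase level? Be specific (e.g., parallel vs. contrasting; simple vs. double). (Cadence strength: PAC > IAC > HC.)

Four phrases in two halves: the first half (mm. 27–34) ends with an imperfect authentic cadence, the second (bars 35–42) with a perfect authentic cadence — a large antecedent–consequent pair, i.e. a double period.
Phrase 3 begins with the same material as phrase 1, making it parallel.

parallel double period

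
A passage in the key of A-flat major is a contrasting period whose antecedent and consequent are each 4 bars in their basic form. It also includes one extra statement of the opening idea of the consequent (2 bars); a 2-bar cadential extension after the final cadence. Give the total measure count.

Basic contrasting period: 4 + 4 = 8 bars.
8 (basic form) + 2 (extra statement) + 2 (cadential extension) = 12.

12 measures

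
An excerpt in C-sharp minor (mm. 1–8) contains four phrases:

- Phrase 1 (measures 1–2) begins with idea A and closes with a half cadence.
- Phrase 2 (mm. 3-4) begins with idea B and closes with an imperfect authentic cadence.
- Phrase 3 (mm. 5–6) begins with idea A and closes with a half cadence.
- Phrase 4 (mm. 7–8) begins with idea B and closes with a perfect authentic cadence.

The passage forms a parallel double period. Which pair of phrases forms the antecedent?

In a double period the first pair of phrases (ending imperfect authentic cadence) is the large antecedent and the second pair (ending perfect authentic cadence) is the large consequent; the antecedent is phrases 1 and 2.

phrases 1 and 2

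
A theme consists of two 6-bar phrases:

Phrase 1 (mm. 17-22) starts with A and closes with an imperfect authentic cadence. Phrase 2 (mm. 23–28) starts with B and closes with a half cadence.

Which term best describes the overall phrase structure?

The second phrase closes with a half cadence, which is not stronger than the first phrase's imperfect authentic cadence; without a weak→strong cadential pair there is no antecedent–consequent relationship, so this is a phrase group rather than a period.

phrase group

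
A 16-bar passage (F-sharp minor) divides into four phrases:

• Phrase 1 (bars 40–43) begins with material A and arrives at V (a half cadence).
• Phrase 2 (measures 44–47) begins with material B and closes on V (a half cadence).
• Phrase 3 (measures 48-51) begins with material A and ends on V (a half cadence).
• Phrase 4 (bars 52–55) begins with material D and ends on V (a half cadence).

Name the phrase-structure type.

phrase group

Phrase 4 ends with a half cadence, no stronger than phrase 2's half cadence, so the four phrases do not form a double period; nor do phrases 3–4 duplicate 1–2, so it is not a repeated period. With no phrase reaching a conclusive cadence, the passage is a phrase group.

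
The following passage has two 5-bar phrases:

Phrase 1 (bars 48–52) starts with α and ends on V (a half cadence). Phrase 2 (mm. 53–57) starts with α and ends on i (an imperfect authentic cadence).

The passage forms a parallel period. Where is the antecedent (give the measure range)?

The antecedent is the phrase ending with the weaker cadence (half cadence, phrase 1) and the consequent the one ending more conclusively (imperfect authentic cadence, phrase 2); the antecedent is bars 48-52.

measures 48–52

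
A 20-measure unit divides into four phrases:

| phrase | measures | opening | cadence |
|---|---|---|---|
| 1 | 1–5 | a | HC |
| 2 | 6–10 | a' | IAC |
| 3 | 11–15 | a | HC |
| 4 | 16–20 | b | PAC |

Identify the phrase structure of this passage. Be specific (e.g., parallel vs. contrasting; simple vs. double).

Four phrases in two halves: the first half (bars 1-10) ends with an imperfect authentic cadence, the second (mm. 11–20) with a perfect authentic cadence — a large antecedent–consequent pair, i.e. a double period.
Phrase 3 begins with the same material as phrase 1, making it parallel.

parallel double period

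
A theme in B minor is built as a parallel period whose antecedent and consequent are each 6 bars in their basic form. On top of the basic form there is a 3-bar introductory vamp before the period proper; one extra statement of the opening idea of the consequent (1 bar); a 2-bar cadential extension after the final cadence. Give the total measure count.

18 measures

Basic parallel period: 6 + 6 = 12 bars.
12 (basic form) + 3 (introduction) + 1 (extra statement) + 2 (cadential extension) = 18.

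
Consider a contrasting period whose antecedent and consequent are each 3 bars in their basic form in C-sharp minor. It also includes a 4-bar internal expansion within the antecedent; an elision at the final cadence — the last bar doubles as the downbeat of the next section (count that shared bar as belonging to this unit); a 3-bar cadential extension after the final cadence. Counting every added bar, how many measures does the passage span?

Basic contrasting period: 3 + 3 = 6 bars.
6 (basic form) + 4 (internal expansion) + 3 (cadential extension) = 13.
The elision shares a bar with the next section but does not change this unit's count.

13 measures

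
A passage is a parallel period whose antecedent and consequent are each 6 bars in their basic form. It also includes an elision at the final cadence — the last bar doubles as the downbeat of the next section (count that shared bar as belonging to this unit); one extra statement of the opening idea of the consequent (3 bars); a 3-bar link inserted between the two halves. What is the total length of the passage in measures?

Basic parallel period: 6 + 6 = 12 bars.
12 (basic form) + 3 (extra statement) + 3 (link) = 18.
The elision shares a bar with the next section but does not change this unit's count.

18 measures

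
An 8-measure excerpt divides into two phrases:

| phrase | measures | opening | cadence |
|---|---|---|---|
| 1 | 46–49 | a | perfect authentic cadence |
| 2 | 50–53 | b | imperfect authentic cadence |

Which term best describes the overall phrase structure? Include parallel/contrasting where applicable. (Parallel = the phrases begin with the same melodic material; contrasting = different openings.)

phrase group

The second phrase closes with an imperfect authentic cadence, which is not stronger than the first phrase's perfect authentic cadence; without a weak→strong cadential pair there is no antecedent–consequent relationship, so this is a phrase group rather than a period.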